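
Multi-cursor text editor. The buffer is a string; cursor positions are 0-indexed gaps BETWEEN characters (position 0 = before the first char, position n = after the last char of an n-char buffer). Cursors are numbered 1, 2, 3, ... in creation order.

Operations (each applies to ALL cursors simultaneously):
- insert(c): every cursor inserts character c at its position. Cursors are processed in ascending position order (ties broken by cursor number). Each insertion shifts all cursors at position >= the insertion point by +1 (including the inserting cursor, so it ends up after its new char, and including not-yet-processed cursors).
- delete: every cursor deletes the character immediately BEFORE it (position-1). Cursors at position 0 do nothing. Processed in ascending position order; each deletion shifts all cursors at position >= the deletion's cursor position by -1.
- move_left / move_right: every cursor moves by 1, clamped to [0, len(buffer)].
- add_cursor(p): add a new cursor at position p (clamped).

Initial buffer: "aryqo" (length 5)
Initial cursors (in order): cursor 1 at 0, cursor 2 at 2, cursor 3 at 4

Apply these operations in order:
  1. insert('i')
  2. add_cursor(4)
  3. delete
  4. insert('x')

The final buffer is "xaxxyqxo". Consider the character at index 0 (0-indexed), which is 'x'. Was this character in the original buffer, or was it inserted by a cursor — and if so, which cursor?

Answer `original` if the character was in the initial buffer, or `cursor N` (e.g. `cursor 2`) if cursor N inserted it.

After op 1 (insert('i')): buffer="iariyqio" (len 8), cursors c1@1 c2@4 c3@7, authorship 1..2..3.
After op 2 (add_cursor(4)): buffer="iariyqio" (len 8), cursors c1@1 c2@4 c4@4 c3@7, authorship 1..2..3.
After op 3 (delete): buffer="ayqo" (len 4), cursors c1@0 c2@1 c4@1 c3@3, authorship ....
After op 4 (insert('x')): buffer="xaxxyqxo" (len 8), cursors c1@1 c2@4 c4@4 c3@7, authorship 1.24..3.
Authorship (.=original, N=cursor N): 1 . 2 4 . . 3 .
Index 0: author = 1

Answer: cursor 1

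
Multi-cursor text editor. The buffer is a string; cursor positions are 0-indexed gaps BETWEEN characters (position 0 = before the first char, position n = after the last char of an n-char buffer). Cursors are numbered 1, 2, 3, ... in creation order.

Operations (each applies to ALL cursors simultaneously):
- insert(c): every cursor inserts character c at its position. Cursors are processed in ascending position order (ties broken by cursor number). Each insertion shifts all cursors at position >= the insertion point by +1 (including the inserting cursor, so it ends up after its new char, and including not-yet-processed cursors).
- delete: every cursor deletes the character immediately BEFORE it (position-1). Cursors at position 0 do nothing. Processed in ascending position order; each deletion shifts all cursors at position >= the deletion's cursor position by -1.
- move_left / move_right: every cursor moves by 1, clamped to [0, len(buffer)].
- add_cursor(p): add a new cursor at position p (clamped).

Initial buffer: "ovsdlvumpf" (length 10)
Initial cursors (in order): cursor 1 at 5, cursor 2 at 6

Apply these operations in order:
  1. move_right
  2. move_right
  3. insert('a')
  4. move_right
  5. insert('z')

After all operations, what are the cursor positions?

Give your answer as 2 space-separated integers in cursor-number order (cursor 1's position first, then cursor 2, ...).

Answer: 10 13

Derivation:
After op 1 (move_right): buffer="ovsdlvumpf" (len 10), cursors c1@6 c2@7, authorship ..........
After op 2 (move_right): buffer="ovsdlvumpf" (len 10), cursors c1@7 c2@8, authorship ..........
After op 3 (insert('a')): buffer="ovsdlvuamapf" (len 12), cursors c1@8 c2@10, authorship .......1.2..
After op 4 (move_right): buffer="ovsdlvuamapf" (len 12), cursors c1@9 c2@11, authorship .......1.2..
After op 5 (insert('z')): buffer="ovsdlvuamzapzf" (len 14), cursors c1@10 c2@13, authorship .......1.12.2.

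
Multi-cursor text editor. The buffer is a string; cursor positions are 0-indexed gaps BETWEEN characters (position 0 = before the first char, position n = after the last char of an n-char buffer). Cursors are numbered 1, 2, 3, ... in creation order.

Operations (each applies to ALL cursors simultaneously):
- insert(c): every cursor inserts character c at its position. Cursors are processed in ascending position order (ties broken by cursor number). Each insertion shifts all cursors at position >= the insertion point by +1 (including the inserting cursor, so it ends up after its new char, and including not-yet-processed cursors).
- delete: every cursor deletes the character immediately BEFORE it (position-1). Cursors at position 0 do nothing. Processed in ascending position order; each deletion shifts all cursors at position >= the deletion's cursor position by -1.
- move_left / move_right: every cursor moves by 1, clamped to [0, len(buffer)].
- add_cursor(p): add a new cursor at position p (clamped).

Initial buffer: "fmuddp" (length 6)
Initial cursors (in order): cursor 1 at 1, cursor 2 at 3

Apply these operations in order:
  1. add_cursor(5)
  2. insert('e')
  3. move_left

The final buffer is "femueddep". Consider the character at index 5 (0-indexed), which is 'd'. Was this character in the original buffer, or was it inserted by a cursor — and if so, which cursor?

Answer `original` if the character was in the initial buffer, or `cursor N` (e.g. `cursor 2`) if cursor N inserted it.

After op 1 (add_cursor(5)): buffer="fmuddp" (len 6), cursors c1@1 c2@3 c3@5, authorship ......
After op 2 (insert('e')): buffer="femueddep" (len 9), cursors c1@2 c2@5 c3@8, authorship .1..2..3.
After op 3 (move_left): buffer="femueddep" (len 9), cursors c1@1 c2@4 c3@7, authorship .1..2..3.
Authorship (.=original, N=cursor N): . 1 . . 2 . . 3 .
Index 5: author = original

Answer: original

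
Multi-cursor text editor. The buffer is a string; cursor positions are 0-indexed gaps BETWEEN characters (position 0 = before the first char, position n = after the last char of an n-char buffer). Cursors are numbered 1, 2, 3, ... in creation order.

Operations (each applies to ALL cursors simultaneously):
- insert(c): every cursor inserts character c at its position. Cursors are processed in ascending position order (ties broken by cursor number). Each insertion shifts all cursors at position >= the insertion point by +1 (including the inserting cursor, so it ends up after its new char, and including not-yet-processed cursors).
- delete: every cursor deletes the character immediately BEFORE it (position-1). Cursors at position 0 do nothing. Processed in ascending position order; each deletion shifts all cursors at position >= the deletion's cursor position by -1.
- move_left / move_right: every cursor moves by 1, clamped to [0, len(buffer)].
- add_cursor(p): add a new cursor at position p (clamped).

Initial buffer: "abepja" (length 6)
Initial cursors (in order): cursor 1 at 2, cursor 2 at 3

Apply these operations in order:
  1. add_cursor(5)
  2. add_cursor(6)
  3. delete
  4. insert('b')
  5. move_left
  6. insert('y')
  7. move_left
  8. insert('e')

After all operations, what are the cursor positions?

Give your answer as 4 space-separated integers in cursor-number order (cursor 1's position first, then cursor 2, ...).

After op 1 (add_cursor(5)): buffer="abepja" (len 6), cursors c1@2 c2@3 c3@5, authorship ......
After op 2 (add_cursor(6)): buffer="abepja" (len 6), cursors c1@2 c2@3 c3@5 c4@6, authorship ......
After op 3 (delete): buffer="ap" (len 2), cursors c1@1 c2@1 c3@2 c4@2, authorship ..
After op 4 (insert('b')): buffer="abbpbb" (len 6), cursors c1@3 c2@3 c3@6 c4@6, authorship .12.34
After op 5 (move_left): buffer="abbpbb" (len 6), cursors c1@2 c2@2 c3@5 c4@5, authorship .12.34
After op 6 (insert('y')): buffer="abyybpbyyb" (len 10), cursors c1@4 c2@4 c3@9 c4@9, authorship .1122.3344
After op 7 (move_left): buffer="abyybpbyyb" (len 10), cursors c1@3 c2@3 c3@8 c4@8, authorship .1122.3344
After op 8 (insert('e')): buffer="abyeeybpbyeeyb" (len 14), cursors c1@5 c2@5 c3@12 c4@12, authorship .111222.333444

Answer: 5 5 12 12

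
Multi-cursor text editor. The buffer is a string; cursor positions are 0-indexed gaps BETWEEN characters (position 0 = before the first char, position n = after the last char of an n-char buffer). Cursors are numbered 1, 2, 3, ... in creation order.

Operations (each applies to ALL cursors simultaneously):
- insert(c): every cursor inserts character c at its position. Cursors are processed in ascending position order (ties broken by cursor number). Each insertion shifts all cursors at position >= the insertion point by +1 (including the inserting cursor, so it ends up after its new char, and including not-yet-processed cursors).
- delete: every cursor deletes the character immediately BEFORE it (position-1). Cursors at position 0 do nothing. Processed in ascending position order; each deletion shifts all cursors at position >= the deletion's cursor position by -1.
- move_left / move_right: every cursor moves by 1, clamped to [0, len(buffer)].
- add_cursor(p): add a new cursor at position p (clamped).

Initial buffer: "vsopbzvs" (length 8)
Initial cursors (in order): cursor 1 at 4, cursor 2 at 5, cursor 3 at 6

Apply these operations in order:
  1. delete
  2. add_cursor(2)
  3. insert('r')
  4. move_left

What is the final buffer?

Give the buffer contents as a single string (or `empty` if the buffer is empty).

After op 1 (delete): buffer="vsovs" (len 5), cursors c1@3 c2@3 c3@3, authorship .....
After op 2 (add_cursor(2)): buffer="vsovs" (len 5), cursors c4@2 c1@3 c2@3 c3@3, authorship .....
After op 3 (insert('r')): buffer="vsrorrrvs" (len 9), cursors c4@3 c1@7 c2@7 c3@7, authorship ..4.123..
After op 4 (move_left): buffer="vsrorrrvs" (len 9), cursors c4@2 c1@6 c2@6 c3@6, authorship ..4.123..

Answer: vsrorrrvs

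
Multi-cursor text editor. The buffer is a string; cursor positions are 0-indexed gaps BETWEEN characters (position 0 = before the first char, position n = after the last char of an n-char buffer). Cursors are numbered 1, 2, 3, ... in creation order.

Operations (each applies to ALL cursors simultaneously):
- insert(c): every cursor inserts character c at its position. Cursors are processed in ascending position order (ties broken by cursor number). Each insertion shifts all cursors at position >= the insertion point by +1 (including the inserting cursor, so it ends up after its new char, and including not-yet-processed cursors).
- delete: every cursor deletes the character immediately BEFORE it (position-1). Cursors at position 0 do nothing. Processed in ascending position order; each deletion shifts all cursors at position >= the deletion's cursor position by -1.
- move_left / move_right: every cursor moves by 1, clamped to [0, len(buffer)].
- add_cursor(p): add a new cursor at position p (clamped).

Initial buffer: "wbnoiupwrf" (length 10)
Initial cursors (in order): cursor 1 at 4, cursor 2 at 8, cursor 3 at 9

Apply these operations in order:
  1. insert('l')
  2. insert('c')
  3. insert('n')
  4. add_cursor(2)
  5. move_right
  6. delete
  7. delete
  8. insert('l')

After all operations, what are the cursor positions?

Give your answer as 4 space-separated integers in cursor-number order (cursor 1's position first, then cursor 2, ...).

After op 1 (insert('l')): buffer="wbnoliupwlrlf" (len 13), cursors c1@5 c2@10 c3@12, authorship ....1....2.3.
After op 2 (insert('c')): buffer="wbnolciupwlcrlcf" (len 16), cursors c1@6 c2@12 c3@15, authorship ....11....22.33.
After op 3 (insert('n')): buffer="wbnolcniupwlcnrlcnf" (len 19), cursors c1@7 c2@14 c3@18, authorship ....111....222.333.
After op 4 (add_cursor(2)): buffer="wbnolcniupwlcnrlcnf" (len 19), cursors c4@2 c1@7 c2@14 c3@18, authorship ....111....222.333.
After op 5 (move_right): buffer="wbnolcniupwlcnrlcnf" (len 19), cursors c4@3 c1@8 c2@15 c3@19, authorship ....111....222.333.
After op 6 (delete): buffer="wbolcnupwlcnlcn" (len 15), cursors c4@2 c1@6 c2@12 c3@15, authorship ...111...222333
After op 7 (delete): buffer="wolcupwlclc" (len 11), cursors c4@1 c1@4 c2@9 c3@11, authorship ..11...2233
After op 8 (insert('l')): buffer="wlolclupwlcllcl" (len 15), cursors c4@2 c1@6 c2@12 c3@15, authorship .4.111...222333

Answer: 6 12 15 2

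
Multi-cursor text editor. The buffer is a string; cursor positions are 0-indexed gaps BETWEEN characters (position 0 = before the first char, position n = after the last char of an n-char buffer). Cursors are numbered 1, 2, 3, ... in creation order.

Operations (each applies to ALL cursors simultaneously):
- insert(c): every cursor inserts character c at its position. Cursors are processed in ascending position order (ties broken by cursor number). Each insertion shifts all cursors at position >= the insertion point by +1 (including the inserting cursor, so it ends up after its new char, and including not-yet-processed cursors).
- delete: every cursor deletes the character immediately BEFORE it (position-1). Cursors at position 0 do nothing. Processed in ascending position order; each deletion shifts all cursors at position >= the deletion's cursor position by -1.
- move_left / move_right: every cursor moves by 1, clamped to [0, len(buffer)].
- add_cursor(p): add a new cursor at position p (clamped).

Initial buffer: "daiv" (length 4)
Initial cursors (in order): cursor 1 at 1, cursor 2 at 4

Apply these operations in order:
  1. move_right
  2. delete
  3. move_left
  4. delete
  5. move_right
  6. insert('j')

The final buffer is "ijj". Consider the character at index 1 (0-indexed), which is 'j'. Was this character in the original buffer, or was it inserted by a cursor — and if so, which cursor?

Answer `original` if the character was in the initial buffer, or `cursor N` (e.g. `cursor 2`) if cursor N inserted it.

After op 1 (move_right): buffer="daiv" (len 4), cursors c1@2 c2@4, authorship ....
After op 2 (delete): buffer="di" (len 2), cursors c1@1 c2@2, authorship ..
After op 3 (move_left): buffer="di" (len 2), cursors c1@0 c2@1, authorship ..
After op 4 (delete): buffer="i" (len 1), cursors c1@0 c2@0, authorship .
After op 5 (move_right): buffer="i" (len 1), cursors c1@1 c2@1, authorship .
After op 6 (insert('j')): buffer="ijj" (len 3), cursors c1@3 c2@3, authorship .12
Authorship (.=original, N=cursor N): . 1 2
Index 1: author = 1

Answer: cursor 1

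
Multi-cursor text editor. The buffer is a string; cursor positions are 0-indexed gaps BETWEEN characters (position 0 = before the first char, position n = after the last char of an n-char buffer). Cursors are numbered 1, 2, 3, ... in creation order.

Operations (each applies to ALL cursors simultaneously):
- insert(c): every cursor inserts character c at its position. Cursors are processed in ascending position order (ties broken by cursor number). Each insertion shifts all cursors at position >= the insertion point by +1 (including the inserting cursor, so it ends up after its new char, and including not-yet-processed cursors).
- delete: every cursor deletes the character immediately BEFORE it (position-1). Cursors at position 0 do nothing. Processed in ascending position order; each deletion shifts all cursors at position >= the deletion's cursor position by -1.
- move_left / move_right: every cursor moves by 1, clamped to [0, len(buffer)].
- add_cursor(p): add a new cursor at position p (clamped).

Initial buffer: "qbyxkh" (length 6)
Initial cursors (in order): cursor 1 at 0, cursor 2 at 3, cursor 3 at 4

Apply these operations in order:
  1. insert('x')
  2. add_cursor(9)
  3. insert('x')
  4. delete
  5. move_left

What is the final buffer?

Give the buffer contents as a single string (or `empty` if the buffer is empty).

Answer: xqbyxxxkh

Derivation:
After op 1 (insert('x')): buffer="xqbyxxxkh" (len 9), cursors c1@1 c2@5 c3@7, authorship 1...2.3..
After op 2 (add_cursor(9)): buffer="xqbyxxxkh" (len 9), cursors c1@1 c2@5 c3@7 c4@9, authorship 1...2.3..
After op 3 (insert('x')): buffer="xxqbyxxxxxkhx" (len 13), cursors c1@2 c2@7 c3@10 c4@13, authorship 11...22.33..4
After op 4 (delete): buffer="xqbyxxxkh" (len 9), cursors c1@1 c2@5 c3@7 c4@9, authorship 1...2.3..
After op 5 (move_left): buffer="xqbyxxxkh" (len 9), cursors c1@0 c2@4 c3@6 c4@8, authorship 1...2.3..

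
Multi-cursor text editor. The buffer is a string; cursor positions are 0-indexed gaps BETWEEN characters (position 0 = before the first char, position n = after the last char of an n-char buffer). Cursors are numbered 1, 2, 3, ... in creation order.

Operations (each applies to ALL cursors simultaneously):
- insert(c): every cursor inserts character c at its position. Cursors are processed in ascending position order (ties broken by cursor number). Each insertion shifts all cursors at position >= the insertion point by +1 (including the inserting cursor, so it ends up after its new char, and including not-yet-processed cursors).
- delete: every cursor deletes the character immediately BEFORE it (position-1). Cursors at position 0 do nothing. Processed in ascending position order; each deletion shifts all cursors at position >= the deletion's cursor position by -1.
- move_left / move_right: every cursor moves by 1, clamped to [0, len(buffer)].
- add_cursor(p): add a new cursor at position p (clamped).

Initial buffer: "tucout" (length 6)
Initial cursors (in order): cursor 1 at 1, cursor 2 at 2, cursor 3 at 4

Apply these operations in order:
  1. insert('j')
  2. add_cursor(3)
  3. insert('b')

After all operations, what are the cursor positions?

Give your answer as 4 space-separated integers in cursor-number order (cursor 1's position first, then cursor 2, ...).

Answer: 3 7 11 5

Derivation:
After op 1 (insert('j')): buffer="tjujcojut" (len 9), cursors c1@2 c2@4 c3@7, authorship .1.2..3..
After op 2 (add_cursor(3)): buffer="tjujcojut" (len 9), cursors c1@2 c4@3 c2@4 c3@7, authorship .1.2..3..
After op 3 (insert('b')): buffer="tjbubjbcojbut" (len 13), cursors c1@3 c4@5 c2@7 c3@11, authorship .11.422..33..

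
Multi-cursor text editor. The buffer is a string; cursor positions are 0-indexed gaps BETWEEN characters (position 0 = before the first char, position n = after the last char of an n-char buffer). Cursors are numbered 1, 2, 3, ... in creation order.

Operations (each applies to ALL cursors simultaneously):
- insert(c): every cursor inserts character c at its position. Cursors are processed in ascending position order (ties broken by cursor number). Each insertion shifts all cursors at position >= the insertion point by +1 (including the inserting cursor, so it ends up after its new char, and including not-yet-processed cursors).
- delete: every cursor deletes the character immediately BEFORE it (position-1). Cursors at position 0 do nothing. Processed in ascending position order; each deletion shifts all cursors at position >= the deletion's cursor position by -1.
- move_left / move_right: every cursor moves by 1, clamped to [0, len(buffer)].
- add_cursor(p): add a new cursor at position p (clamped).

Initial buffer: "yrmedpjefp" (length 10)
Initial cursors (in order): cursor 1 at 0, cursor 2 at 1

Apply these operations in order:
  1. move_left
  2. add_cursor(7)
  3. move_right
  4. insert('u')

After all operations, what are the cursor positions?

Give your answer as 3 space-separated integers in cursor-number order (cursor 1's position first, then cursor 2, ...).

After op 1 (move_left): buffer="yrmedpjefp" (len 10), cursors c1@0 c2@0, authorship ..........
After op 2 (add_cursor(7)): buffer="yrmedpjefp" (len 10), cursors c1@0 c2@0 c3@7, authorship ..........
After op 3 (move_right): buffer="yrmedpjefp" (len 10), cursors c1@1 c2@1 c3@8, authorship ..........
After op 4 (insert('u')): buffer="yuurmedpjeufp" (len 13), cursors c1@3 c2@3 c3@11, authorship .12.......3..

Answer: 3 3 11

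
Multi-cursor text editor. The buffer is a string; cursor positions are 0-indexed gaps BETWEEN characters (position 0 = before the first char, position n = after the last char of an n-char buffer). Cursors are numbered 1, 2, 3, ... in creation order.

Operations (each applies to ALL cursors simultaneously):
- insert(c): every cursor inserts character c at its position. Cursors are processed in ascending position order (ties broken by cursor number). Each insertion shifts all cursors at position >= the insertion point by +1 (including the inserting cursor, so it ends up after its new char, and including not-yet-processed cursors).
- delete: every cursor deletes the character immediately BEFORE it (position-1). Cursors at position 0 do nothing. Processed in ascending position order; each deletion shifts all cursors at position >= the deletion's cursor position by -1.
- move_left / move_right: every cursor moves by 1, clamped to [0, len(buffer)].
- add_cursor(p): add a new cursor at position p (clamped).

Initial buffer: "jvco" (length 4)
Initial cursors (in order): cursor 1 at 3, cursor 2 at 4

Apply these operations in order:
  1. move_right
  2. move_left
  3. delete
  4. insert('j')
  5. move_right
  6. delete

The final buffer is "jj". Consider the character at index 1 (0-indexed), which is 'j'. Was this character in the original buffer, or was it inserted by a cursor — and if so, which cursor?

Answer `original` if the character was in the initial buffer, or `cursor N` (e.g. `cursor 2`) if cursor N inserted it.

Answer: cursor 1

Derivation:
After op 1 (move_right): buffer="jvco" (len 4), cursors c1@4 c2@4, authorship ....
After op 2 (move_left): buffer="jvco" (len 4), cursors c1@3 c2@3, authorship ....
After op 3 (delete): buffer="jo" (len 2), cursors c1@1 c2@1, authorship ..
After op 4 (insert('j')): buffer="jjjo" (len 4), cursors c1@3 c2@3, authorship .12.
After op 5 (move_right): buffer="jjjo" (len 4), cursors c1@4 c2@4, authorship .12.
After op 6 (delete): buffer="jj" (len 2), cursors c1@2 c2@2, authorship .1
Authorship (.=original, N=cursor N): . 1
Index 1: author = 1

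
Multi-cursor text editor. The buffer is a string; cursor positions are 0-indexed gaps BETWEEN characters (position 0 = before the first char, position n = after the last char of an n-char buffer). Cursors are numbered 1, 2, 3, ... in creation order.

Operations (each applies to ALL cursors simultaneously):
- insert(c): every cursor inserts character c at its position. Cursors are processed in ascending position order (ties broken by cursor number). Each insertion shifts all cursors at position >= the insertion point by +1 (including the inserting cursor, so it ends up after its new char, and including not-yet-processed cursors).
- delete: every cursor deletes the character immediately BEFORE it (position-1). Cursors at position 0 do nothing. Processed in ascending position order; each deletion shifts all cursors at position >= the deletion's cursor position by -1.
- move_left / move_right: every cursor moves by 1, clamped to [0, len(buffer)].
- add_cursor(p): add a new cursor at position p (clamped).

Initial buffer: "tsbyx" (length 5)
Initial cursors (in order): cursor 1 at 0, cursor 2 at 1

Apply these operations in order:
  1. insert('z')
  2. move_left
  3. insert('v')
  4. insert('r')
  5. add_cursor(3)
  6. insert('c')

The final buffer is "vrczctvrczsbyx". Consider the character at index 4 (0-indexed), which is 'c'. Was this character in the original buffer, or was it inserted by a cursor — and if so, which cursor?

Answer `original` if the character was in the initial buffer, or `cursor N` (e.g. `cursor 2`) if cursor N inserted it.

Answer: cursor 3

Derivation:
After op 1 (insert('z')): buffer="ztzsbyx" (len 7), cursors c1@1 c2@3, authorship 1.2....
After op 2 (move_left): buffer="ztzsbyx" (len 7), cursors c1@0 c2@2, authorship 1.2....
After op 3 (insert('v')): buffer="vztvzsbyx" (len 9), cursors c1@1 c2@4, authorship 11.22....
After op 4 (insert('r')): buffer="vrztvrzsbyx" (len 11), cursors c1@2 c2@6, authorship 111.222....
After op 5 (add_cursor(3)): buffer="vrztvrzsbyx" (len 11), cursors c1@2 c3@3 c2@6, authorship 111.222....
After op 6 (insert('c')): buffer="vrczctvrczsbyx" (len 14), cursors c1@3 c3@5 c2@9, authorship 11113.2222....
Authorship (.=original, N=cursor N): 1 1 1 1 3 . 2 2 2 2 . . . .
Index 4: author = 3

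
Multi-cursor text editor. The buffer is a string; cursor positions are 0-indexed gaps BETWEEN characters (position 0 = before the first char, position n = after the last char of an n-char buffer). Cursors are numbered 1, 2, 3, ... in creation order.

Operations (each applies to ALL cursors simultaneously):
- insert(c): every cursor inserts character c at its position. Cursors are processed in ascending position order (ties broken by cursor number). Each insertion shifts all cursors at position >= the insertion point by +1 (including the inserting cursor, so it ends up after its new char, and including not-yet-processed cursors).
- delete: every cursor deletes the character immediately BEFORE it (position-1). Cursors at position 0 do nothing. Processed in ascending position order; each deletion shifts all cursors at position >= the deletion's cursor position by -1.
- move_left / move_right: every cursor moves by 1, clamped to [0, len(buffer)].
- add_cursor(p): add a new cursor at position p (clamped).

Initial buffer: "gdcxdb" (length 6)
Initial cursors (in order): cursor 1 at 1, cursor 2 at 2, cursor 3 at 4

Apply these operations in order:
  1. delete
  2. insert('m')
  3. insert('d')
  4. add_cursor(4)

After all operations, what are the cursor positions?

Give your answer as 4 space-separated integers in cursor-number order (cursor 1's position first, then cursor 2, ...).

After op 1 (delete): buffer="cdb" (len 3), cursors c1@0 c2@0 c3@1, authorship ...
After op 2 (insert('m')): buffer="mmcmdb" (len 6), cursors c1@2 c2@2 c3@4, authorship 12.3..
After op 3 (insert('d')): buffer="mmddcmddb" (len 9), cursors c1@4 c2@4 c3@7, authorship 1212.33..
After op 4 (add_cursor(4)): buffer="mmddcmddb" (len 9), cursors c1@4 c2@4 c4@4 c3@7, authorship 1212.33..

Answer: 4 4 7 4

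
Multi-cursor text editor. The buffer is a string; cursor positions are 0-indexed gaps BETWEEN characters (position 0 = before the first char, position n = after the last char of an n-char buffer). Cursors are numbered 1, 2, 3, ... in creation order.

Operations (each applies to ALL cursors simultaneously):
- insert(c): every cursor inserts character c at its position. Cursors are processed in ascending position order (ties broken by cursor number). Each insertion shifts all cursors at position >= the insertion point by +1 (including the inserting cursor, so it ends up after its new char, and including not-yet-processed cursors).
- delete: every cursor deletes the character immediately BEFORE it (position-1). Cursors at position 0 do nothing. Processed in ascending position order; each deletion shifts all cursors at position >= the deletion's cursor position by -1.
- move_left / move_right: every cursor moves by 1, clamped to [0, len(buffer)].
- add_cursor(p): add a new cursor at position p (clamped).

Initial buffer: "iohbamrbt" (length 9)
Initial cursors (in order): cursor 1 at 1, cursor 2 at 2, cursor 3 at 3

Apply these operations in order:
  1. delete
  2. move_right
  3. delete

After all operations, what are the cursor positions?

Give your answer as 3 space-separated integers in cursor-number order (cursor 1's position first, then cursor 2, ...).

After op 1 (delete): buffer="bamrbt" (len 6), cursors c1@0 c2@0 c3@0, authorship ......
After op 2 (move_right): buffer="bamrbt" (len 6), cursors c1@1 c2@1 c3@1, authorship ......
After op 3 (delete): buffer="amrbt" (len 5), cursors c1@0 c2@0 c3@0, authorship .....

Answer: 0 0 0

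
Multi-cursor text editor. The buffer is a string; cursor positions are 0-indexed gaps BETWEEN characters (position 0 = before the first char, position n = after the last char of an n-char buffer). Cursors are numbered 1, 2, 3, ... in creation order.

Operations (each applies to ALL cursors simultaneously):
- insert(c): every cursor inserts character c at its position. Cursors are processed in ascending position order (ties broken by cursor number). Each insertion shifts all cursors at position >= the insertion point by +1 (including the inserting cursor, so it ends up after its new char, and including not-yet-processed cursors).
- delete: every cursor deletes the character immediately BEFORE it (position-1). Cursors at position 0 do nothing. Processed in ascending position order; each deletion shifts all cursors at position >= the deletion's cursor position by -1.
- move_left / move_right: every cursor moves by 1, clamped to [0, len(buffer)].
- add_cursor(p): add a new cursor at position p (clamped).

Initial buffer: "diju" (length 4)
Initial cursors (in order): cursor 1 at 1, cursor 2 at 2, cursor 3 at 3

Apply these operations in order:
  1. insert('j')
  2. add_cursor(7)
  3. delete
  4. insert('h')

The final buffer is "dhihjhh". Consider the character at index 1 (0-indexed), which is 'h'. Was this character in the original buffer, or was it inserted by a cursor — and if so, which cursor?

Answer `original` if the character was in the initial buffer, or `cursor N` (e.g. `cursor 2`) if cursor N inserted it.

After op 1 (insert('j')): buffer="djijjju" (len 7), cursors c1@2 c2@4 c3@6, authorship .1.2.3.
After op 2 (add_cursor(7)): buffer="djijjju" (len 7), cursors c1@2 c2@4 c3@6 c4@7, authorship .1.2.3.
After op 3 (delete): buffer="dij" (len 3), cursors c1@1 c2@2 c3@3 c4@3, authorship ...
After op 4 (insert('h')): buffer="dhihjhh" (len 7), cursors c1@2 c2@4 c3@7 c4@7, authorship .1.2.34
Authorship (.=original, N=cursor N): . 1 . 2 . 3 4
Index 1: author = 1

Answer: cursor 1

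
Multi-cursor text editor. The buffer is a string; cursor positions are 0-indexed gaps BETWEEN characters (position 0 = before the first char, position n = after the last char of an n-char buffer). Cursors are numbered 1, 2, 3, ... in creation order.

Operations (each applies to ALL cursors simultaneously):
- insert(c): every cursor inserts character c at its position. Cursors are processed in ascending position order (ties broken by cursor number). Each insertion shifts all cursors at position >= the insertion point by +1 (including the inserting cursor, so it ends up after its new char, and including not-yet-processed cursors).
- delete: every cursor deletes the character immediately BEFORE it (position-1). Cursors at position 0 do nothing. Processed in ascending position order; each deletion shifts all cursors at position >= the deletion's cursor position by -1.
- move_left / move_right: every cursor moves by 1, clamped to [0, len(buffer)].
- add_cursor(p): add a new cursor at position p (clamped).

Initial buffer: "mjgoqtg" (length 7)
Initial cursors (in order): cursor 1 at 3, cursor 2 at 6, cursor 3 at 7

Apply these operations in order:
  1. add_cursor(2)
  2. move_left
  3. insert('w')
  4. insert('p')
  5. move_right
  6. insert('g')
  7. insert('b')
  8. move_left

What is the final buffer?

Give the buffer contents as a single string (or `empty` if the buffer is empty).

After op 1 (add_cursor(2)): buffer="mjgoqtg" (len 7), cursors c4@2 c1@3 c2@6 c3@7, authorship .......
After op 2 (move_left): buffer="mjgoqtg" (len 7), cursors c4@1 c1@2 c2@5 c3@6, authorship .......
After op 3 (insert('w')): buffer="mwjwgoqwtwg" (len 11), cursors c4@2 c1@4 c2@8 c3@10, authorship .4.1...2.3.
After op 4 (insert('p')): buffer="mwpjwpgoqwptwpg" (len 15), cursors c4@3 c1@6 c2@11 c3@14, authorship .44.11...22.33.
After op 5 (move_right): buffer="mwpjwpgoqwptwpg" (len 15), cursors c4@4 c1@7 c2@12 c3@15, authorship .44.11...22.33.
After op 6 (insert('g')): buffer="mwpjgwpggoqwptgwpgg" (len 19), cursors c4@5 c1@9 c2@15 c3@19, authorship .44.411.1..22.233.3
After op 7 (insert('b')): buffer="mwpjgbwpggboqwptgbwpggb" (len 23), cursors c4@6 c1@11 c2@18 c3@23, authorship .44.4411.11..22.2233.33
After op 8 (move_left): buffer="mwpjgbwpggboqwptgbwpggb" (len 23), cursors c4@5 c1@10 c2@17 c3@22, authorship .44.4411.11..22.2233.33

Answer: mwpjgbwpggboqwptgbwpggb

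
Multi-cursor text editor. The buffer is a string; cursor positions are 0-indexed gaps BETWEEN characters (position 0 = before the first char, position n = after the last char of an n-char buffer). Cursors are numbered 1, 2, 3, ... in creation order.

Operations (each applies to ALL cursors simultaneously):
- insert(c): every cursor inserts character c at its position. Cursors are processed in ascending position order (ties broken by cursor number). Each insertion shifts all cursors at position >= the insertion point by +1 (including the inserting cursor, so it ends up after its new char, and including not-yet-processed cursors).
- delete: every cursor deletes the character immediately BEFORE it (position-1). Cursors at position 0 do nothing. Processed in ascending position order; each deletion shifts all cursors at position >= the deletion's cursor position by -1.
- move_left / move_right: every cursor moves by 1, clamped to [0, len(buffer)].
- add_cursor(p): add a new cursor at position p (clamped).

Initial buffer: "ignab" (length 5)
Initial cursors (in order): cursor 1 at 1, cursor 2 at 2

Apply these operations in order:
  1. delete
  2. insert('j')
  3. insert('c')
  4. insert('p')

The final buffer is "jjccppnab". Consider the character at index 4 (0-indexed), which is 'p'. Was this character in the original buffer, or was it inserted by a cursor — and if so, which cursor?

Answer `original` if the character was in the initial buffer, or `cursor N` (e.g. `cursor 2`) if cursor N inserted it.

After op 1 (delete): buffer="nab" (len 3), cursors c1@0 c2@0, authorship ...
After op 2 (insert('j')): buffer="jjnab" (len 5), cursors c1@2 c2@2, authorship 12...
After op 3 (insert('c')): buffer="jjccnab" (len 7), cursors c1@4 c2@4, authorship 1212...
After op 4 (insert('p')): buffer="jjccppnab" (len 9), cursors c1@6 c2@6, authorship 121212...
Authorship (.=original, N=cursor N): 1 2 1 2 1 2 . . .
Index 4: author = 1

Answer: cursor 1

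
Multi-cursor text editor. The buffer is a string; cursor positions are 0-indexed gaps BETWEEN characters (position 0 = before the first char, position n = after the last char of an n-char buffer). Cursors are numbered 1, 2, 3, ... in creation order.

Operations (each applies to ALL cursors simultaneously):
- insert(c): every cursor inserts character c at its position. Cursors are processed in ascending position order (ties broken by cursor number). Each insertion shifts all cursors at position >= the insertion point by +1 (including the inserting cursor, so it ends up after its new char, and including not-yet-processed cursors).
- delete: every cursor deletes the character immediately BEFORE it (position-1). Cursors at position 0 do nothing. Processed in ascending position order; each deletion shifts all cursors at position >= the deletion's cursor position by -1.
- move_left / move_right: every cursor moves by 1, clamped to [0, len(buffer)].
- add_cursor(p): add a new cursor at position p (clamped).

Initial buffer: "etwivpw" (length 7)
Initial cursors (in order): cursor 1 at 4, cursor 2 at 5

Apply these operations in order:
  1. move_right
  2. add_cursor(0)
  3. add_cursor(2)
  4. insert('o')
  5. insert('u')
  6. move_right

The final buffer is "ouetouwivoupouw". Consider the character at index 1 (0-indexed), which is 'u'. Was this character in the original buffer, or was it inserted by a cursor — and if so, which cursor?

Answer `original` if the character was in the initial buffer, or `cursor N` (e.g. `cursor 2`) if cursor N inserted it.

After op 1 (move_right): buffer="etwivpw" (len 7), cursors c1@5 c2@6, authorship .......
After op 2 (add_cursor(0)): buffer="etwivpw" (len 7), cursors c3@0 c1@5 c2@6, authorship .......
After op 3 (add_cursor(2)): buffer="etwivpw" (len 7), cursors c3@0 c4@2 c1@5 c2@6, authorship .......
After op 4 (insert('o')): buffer="oetowivopow" (len 11), cursors c3@1 c4@4 c1@8 c2@10, authorship 3..4...1.2.
After op 5 (insert('u')): buffer="ouetouwivoupouw" (len 15), cursors c3@2 c4@6 c1@11 c2@14, authorship 33..44...11.22.
After op 6 (move_right): buffer="ouetouwivoupouw" (len 15), cursors c3@3 c4@7 c1@12 c2@15, authorship 33..44...11.22.
Authorship (.=original, N=cursor N): 3 3 . . 4 4 . . . 1 1 . 2 2 .
Index 1: author = 3

Answer: cursor 3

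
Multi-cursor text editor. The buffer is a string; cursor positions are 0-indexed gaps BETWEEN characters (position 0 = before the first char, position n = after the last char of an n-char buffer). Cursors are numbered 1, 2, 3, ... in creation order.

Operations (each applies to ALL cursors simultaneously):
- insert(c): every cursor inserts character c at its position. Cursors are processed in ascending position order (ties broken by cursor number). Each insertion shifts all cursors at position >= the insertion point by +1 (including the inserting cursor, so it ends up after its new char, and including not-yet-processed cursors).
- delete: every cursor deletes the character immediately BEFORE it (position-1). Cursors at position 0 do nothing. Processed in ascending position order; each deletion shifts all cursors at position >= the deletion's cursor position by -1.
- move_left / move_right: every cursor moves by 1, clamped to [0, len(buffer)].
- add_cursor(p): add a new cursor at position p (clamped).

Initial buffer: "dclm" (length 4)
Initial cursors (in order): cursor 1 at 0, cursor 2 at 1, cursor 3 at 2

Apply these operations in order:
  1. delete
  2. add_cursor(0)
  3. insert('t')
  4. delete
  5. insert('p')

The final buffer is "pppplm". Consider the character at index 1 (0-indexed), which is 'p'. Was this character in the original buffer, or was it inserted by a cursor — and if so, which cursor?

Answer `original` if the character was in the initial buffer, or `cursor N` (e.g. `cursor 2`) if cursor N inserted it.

Answer: cursor 2

Derivation:
After op 1 (delete): buffer="lm" (len 2), cursors c1@0 c2@0 c3@0, authorship ..
After op 2 (add_cursor(0)): buffer="lm" (len 2), cursors c1@0 c2@0 c3@0 c4@0, authorship ..
After op 3 (insert('t')): buffer="ttttlm" (len 6), cursors c1@4 c2@4 c3@4 c4@4, authorship 1234..
After op 4 (delete): buffer="lm" (len 2), cursors c1@0 c2@0 c3@0 c4@0, authorship ..
After op 5 (insert('p')): buffer="pppplm" (len 6), cursors c1@4 c2@4 c3@4 c4@4, authorship 1234..
Authorship (.=original, N=cursor N): 1 2 3 4 . .
Index 1: author = 2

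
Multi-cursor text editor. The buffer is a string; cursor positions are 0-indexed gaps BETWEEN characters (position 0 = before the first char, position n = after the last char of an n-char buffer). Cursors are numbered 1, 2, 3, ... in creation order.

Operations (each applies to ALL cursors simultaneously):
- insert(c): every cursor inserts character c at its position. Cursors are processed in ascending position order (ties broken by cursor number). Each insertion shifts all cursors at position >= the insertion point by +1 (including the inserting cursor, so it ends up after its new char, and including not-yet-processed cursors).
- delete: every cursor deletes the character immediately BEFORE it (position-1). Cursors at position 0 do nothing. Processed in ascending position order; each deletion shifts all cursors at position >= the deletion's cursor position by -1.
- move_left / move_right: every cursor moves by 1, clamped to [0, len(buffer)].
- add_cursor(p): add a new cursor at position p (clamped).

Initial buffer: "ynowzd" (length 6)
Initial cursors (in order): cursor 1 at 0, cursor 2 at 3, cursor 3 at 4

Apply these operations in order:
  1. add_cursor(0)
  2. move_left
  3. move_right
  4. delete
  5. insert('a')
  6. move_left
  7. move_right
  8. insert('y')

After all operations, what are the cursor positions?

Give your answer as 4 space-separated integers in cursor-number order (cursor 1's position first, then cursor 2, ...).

Answer: 4 9 9 4

Derivation:
After op 1 (add_cursor(0)): buffer="ynowzd" (len 6), cursors c1@0 c4@0 c2@3 c3@4, authorship ......
After op 2 (move_left): buffer="ynowzd" (len 6), cursors c1@0 c4@0 c2@2 c3@3, authorship ......
After op 3 (move_right): buffer="ynowzd" (len 6), cursors c1@1 c4@1 c2@3 c3@4, authorship ......
After op 4 (delete): buffer="nzd" (len 3), cursors c1@0 c4@0 c2@1 c3@1, authorship ...
After op 5 (insert('a')): buffer="aanaazd" (len 7), cursors c1@2 c4@2 c2@5 c3@5, authorship 14.23..
After op 6 (move_left): buffer="aanaazd" (len 7), cursors c1@1 c4@1 c2@4 c3@4, authorship 14.23..
After op 7 (move_right): buffer="aanaazd" (len 7), cursors c1@2 c4@2 c2@5 c3@5, authorship 14.23..
After op 8 (insert('y')): buffer="aayynaayyzd" (len 11), cursors c1@4 c4@4 c2@9 c3@9, authorship 1414.2323..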